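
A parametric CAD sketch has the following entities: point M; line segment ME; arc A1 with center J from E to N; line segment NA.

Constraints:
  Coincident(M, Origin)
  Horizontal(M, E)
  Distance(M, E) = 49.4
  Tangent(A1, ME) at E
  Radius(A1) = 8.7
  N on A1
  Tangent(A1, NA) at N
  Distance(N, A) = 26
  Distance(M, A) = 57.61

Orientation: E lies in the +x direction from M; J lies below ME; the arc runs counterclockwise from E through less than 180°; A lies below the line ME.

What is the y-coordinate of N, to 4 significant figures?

-10.15

M is at the origin; M and E share the same y with |ME| = 49.4 and E on the +x side, so E = (49.40, 0.000). A1 meets ME tangentially, so JE is at right angles to ME, so J = E + (0, -8.7) = (49.40, -8.700). Since JN ⟂ NA (tangency), |JA| = √(8.7² + 26.0²) = 27.42 regardless of where N sits on A1. So A lies on both circle(M, 57.61) and circle(J, 27.42); the below-ME intersection is A = (45.15, -35.79). N is the foot of the tangent from A: N = (40.82, -10.15).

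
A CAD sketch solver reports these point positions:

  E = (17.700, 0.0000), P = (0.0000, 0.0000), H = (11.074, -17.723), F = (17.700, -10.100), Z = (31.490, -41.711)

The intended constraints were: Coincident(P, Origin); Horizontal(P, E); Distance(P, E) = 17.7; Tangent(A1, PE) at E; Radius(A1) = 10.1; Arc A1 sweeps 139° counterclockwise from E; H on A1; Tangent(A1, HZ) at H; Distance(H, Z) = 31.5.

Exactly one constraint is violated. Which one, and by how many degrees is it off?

Tangent(A1, HZ) at H — off by 8.60°.

P = (0.00, 0.00) ✓; P.y = 0.00, E.y = 0.00 ✓; |PE| = 17.70 ✓; ∠(FE, EP) = 90.00° ✓; |FE| = 10.10 ✓; bearing(F→H) − bearing(F→E) = 139.0° ✓; |FH| = 10.10 ✓; ∠(FH, HZ) = 98.60° ✗; |HZ| = 31.50 ✓.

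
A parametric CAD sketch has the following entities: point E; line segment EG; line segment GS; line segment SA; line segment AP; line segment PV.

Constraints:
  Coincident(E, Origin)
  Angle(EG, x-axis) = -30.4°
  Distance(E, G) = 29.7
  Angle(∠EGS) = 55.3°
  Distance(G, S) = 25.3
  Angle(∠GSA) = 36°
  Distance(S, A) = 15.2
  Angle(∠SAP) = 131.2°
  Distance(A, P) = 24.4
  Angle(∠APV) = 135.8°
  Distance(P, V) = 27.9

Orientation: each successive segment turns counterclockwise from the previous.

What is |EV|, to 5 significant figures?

61.655

E is at the origin; EG runs at -30.4° with length 29.7, so G = (25.617, -15.029). ∠EGS = 55.3° gives GS at 94.300° from the x-axis; with |GS| = 25.3, S = (23.720, 10.200). ∠GSA = 36.0° gives SA at -121.70° from the x-axis; with |SA| = 15.2, A = (15.733, -2.7327). ∠SAP = 131.2° gives AP at -72.900° from the x-axis; with |AP| = 24.4, P = (22.907, -26.054). ∠APV = 135.8° gives PV at -28.700° from the x-axis; with |PV| = 27.9, V = (47.379, -39.452). Then |EV| = |V − E| = 61.655.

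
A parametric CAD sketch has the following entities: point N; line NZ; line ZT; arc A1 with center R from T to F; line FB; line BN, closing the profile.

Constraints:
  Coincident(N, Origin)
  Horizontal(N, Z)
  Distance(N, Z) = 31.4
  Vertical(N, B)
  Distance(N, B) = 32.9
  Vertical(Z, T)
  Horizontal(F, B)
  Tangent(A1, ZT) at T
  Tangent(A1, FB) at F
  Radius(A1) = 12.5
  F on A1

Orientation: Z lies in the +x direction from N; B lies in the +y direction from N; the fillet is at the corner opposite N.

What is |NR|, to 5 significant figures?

27.810

N is at the origin; NZ is horizontal with |NZ| = 31.4 and Z on the +x side, so Z = (31.400, 0.0000). N and B share the same x with |NB| = 32.9 and B on the +y side, so B = (0.0000, 32.900). The virtual corner opposite N is at (31.400, 32.900). A1 meets ZT tangentially, so RT is at right angles to ZT and the tangent condition forces RF to be normal to FB, with radius 12.5, so the center R sits 12.5 in from both sides at R = (18.900, 20.400). Then |NR| = |R − N| = 27.810.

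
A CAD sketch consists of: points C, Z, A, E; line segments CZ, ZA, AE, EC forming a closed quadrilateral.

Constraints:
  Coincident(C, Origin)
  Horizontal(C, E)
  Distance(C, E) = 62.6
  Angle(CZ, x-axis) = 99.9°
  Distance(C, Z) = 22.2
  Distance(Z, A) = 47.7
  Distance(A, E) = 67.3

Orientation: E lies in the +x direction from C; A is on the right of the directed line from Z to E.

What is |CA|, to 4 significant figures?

25.65

Checks: CZ at 99.90° ✓; |ZA| = 47.70 ✓; |AE| = 67.30 ✓.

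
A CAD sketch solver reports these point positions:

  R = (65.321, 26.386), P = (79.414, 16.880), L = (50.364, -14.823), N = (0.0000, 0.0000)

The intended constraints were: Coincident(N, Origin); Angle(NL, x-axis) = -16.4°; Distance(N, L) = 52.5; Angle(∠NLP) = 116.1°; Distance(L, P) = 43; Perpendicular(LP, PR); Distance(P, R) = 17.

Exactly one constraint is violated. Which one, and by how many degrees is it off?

Perpendicular(LP, PR) — off by 8.50°.

N = (0.00, 0.00) ✓; NL at -16.40° ✓; |NL| = 52.50 ✓; ∠NLP = 116.1° ✓; |LP| = 43.00 ✓; ∠(LP, PR) = 98.50° ✗; |PR| = 17.00 ✓.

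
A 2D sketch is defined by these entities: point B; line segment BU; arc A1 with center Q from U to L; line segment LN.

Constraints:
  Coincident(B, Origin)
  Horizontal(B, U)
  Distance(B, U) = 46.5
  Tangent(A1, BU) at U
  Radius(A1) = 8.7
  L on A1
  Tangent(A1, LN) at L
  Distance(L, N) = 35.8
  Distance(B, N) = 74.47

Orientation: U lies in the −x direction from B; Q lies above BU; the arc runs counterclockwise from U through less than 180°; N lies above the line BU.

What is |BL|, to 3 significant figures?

41.9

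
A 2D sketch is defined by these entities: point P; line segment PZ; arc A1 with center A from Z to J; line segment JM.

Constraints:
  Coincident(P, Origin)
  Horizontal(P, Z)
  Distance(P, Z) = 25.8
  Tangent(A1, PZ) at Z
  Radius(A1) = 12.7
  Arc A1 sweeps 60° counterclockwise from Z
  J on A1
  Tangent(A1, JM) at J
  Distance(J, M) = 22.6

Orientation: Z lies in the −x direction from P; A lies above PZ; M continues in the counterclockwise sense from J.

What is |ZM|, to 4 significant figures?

34.19

P is at the origin; PZ is horizontal with |PZ| = 25.8 and Z on the −x side, so Z = (-25.80, 0.000). The tangent condition forces AZ to be normal to PZ, so A = Z + (0, 12.7) = (-25.80, 12.70). On A1, Z sits at bearing -90° from A; a 60° counterclockwise sweep puts J at bearing -30°, so J = A + 12.7·(cos -30°, sin -30°) = (-14.80, 6.350). Since A1 is tangent to JM there, AJ ⟂ JM, so JM runs along (−sin -30°, cos -30°); with |JM| = 22.6, M = (-3.501, 25.92). Then |ZM| = |M − Z| = 34.19.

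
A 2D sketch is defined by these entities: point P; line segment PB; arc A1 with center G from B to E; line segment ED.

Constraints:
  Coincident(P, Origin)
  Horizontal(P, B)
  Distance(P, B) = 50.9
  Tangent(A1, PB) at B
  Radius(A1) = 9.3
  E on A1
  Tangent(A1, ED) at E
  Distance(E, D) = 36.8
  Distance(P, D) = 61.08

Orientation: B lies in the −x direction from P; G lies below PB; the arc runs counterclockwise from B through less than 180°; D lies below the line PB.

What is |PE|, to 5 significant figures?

60.573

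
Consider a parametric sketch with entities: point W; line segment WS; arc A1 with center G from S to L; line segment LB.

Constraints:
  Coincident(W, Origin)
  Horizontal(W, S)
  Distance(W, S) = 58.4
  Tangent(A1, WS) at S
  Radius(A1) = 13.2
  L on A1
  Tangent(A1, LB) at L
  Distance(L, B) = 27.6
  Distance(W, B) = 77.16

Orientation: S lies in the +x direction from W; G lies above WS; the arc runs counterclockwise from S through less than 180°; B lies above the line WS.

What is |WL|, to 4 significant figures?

73.06

W is at the origin; WS is horizontal with |WS| = 58.4 and S on the +x side, so S = (58.40, 0.000). Tangency of A1 to WS means the radius GS is perpendicular to WS, so G = S + (0, 13.2) = (58.40, 13.20). Since GL ⟂ LB (tangency), |GB| = √(13.2² + 27.6²) = 30.59 regardless of where L sits on A1. So B lies on both circle(W, 77.16) and circle(G, 30.59); the above-WS intersection is B = (63.86, 43.30). L is the foot of the tangent from B: L = (71.13, 16.68).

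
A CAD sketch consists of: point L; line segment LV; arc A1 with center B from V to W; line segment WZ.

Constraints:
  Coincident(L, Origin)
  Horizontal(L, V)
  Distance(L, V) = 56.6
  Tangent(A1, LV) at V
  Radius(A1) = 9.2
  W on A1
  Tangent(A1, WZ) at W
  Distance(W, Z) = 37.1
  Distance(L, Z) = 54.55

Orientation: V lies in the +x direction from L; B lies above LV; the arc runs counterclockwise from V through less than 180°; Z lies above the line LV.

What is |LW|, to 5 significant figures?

64.859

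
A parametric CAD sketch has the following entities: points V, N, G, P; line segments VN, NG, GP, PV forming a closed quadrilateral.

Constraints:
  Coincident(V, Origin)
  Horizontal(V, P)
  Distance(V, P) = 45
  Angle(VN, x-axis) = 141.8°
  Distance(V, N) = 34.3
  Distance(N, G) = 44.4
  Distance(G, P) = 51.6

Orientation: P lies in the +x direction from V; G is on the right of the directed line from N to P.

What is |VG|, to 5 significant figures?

17.122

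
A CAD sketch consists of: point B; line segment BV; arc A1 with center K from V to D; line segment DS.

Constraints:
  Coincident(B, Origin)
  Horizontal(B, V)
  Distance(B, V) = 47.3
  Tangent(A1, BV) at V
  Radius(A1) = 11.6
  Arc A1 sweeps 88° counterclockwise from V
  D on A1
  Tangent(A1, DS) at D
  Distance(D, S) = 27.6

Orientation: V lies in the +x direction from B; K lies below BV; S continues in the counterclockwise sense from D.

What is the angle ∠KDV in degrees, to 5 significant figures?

46.000°

The tangent condition forces KV to be normal to BV, so K = V + (0, -11.6) = (47.300, -11.600). On A1, V sits at bearing 90° from K; an 88° counterclockwise sweep puts D at bearing 178°, so D = K + 11.6·(cos 178°, sin 178°) = (35.707, -11.195). Then cos ∠KDV = DK·DV / (|DK||DV|), giving 46.000°.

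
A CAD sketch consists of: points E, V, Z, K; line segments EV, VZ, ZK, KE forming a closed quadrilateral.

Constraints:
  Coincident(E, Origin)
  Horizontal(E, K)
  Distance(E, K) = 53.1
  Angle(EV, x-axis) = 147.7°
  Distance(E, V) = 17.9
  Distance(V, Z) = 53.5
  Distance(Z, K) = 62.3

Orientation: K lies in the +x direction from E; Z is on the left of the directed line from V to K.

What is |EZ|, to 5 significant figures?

54.595

Checks: |VZ| = 53.50 ✓; |ZK| = 62.30 ✓.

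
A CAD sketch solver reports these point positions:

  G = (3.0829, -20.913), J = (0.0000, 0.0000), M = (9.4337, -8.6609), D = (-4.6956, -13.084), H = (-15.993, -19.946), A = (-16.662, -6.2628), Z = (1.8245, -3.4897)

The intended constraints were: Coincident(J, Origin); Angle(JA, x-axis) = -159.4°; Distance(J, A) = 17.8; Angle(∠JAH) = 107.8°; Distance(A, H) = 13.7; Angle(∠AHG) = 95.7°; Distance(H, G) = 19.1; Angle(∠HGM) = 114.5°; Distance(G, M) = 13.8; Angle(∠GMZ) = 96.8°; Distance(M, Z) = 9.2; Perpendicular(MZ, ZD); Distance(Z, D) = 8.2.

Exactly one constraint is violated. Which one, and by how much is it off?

Distance(Z, D) = 8.2 — off by 3.40.

J = (0.00, 0.00) ✓; JA at -159.4° ✓; |JA| = 17.80 ✓; ∠JAH = 107.8° ✓; |AH| = 13.70 ✓; ∠AHG = 95.70° ✓; |HG| = 19.10 ✓; ∠HGM = 114.5° ✓; |GM| = 13.80 ✓; ∠GMZ = 96.80° ✓; |MZ| = 9.200 ✓; ∠(MZ, ZD) = 90.00° ✓; |ZD| = 11.60 ✗.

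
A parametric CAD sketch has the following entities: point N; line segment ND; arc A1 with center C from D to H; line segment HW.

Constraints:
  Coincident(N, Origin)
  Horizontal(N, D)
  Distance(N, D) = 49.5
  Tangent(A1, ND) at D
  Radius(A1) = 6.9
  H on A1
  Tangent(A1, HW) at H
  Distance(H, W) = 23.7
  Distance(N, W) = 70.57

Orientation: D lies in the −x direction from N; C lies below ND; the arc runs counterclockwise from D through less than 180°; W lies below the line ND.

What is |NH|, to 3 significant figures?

55.9

Checks: N.y = 0.00, D.y = 0.00 ✓; |CH| = 6.900 ✓; ∠(CH, HW) = 90.00° ✓; |HW| = 23.70 ✓; |NW| = 70.57 ✓.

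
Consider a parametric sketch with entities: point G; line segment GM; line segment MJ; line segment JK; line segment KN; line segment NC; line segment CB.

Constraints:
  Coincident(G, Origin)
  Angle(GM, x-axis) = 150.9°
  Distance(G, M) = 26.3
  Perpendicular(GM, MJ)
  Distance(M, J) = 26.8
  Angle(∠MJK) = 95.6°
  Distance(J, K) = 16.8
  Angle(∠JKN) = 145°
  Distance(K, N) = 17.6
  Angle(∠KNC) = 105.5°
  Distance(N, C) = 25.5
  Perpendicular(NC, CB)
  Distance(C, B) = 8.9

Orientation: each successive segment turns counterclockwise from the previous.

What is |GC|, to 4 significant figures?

4.968

∠JKN = 145.0° gives KN at 0.3000° from the x-axis; with |KN| = 17.6, N = (-4.602, -20.10). ∠KNC = 105.5° gives NC at 74.80° from the x-axis; with |NC| = 25.5, C = (2.084, 4.510). Then |GC| = |C − G| = 4.968.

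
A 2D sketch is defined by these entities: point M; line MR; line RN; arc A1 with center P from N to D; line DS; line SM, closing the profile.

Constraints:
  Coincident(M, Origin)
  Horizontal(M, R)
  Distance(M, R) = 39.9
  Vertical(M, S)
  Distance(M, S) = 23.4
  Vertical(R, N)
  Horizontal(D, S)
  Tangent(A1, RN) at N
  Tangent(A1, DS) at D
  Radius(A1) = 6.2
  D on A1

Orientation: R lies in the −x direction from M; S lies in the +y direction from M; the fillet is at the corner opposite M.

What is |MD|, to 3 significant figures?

41.0

M is at the origin; MR is horizontal with |MR| = 39.9 and R on the −x side, so R = (-39.9, 0.00). M and S share the same x with |MS| = 23.4 and S on the +y side, so S = (0.00, 23.4). The virtual corner opposite M is at (-39.9, 23.4). Since A1 is tangent to RN there, PN ⟂ RN and the tangent condition forces PD to be normal to DS, with radius 6.2, so the center P sits 6.2 in from both sides at P = (-33.7, 17.2). That places the tangent points at N = (-39.9, 17.2) on RN and D = (-33.7, 23.4) on DS. Then |MD| = |D − M| = 41.0.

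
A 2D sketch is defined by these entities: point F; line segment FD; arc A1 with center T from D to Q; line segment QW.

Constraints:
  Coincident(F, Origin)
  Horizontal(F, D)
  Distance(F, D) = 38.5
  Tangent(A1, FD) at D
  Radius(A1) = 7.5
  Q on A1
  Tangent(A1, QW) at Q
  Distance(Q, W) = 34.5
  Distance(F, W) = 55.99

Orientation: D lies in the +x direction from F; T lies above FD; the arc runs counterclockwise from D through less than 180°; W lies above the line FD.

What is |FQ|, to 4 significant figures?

46.70

Checks: |TQ| = 7.500 ✓; ∠(TQ, QW) = 90.00° ✓; |QW| = 34.50 ✓; |FW| = 55.99 ✓.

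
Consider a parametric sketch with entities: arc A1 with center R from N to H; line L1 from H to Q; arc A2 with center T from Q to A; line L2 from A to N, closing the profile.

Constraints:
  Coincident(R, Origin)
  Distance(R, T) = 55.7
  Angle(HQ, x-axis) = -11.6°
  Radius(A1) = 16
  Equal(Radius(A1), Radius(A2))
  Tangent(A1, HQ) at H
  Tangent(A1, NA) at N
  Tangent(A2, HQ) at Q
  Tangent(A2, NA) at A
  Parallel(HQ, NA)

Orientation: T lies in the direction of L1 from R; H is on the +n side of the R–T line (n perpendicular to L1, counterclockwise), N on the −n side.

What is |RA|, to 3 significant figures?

58.0

The slot axis is L1's direction at -11.6°, so u = (cos -11.6°, sin -11.6°) = (0.980, -0.201) and n = (−sin -11.6°, cos -11.6°) = (0.201, 0.980). R is at the origin and T lies 55.7 along u from R, so T = 55.7·u = (54.6, -11.2). Tangency of A1 to both parallel lines with radius 16.0 puts H and N at R ± 16.0·n: H = (3.22, 15.7), N = (-3.22, -15.7). Equal radii place Q and A the same way about T: Q = T + 16.0·n = (57.8, 4.47), A = T − 16.0·n = (51.3, -26.9). Then |RA| = |A − R| = 58.0.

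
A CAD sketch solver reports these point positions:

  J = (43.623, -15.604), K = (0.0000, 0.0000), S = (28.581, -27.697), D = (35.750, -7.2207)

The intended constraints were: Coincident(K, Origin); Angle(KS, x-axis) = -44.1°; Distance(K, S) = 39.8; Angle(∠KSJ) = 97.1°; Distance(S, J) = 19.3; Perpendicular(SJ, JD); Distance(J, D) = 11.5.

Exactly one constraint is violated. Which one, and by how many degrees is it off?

Perpendicular(SJ, JD) — off by 4.40°.

K = (0.00, 0.00) ✓; KS at -44.10° ✓; |KS| = 39.80 ✓; ∠KSJ = 97.10° ✓; |SJ| = 19.30 ✓; ∠(SJ, JD) = 94.40° ✗; |JD| = 11.50 ✓.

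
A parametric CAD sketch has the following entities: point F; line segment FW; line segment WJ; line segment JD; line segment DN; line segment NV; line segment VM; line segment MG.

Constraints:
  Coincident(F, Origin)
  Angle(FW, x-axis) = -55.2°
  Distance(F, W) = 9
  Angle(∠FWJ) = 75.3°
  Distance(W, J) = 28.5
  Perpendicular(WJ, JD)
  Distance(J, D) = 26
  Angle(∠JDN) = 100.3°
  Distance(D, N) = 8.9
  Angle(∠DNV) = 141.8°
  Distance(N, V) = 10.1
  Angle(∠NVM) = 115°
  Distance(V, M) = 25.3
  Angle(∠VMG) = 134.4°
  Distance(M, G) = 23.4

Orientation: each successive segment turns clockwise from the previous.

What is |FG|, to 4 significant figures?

38.15

F is at the origin; FW runs at -55.2° with length 9.0, so W = (5.136, -7.390). ∠FWJ = 75.3° gives WJ at -159.9° from the x-axis; with |WJ| = 28.5, J = (-21.63, -17.18). The perpendicularity gives JD at right angles to WJ, so JD runs at 110.1°; with |JD| = 26.0, D = (-30.56, 7.232). ∠JDN = 100.3° gives DN at 30.40° from the x-axis; with |DN| = 8.9, N = (-22.89, 11.74). ∠DNV = 141.8° gives NV at -7.800° from the x-axis; with |NV| = 10.1, V = (-12.88, 10.36). ∠NVM = 115.0° gives VM at -72.80° from the x-axis; with |VM| = 25.3, M = (-5.399, -13.80). ∠VMG = 134.4° gives MG at -118.4° from the x-axis; with |MG| = 23.4, G = (-16.53, -34.39). Then |FG| = |G − F| = 38.15.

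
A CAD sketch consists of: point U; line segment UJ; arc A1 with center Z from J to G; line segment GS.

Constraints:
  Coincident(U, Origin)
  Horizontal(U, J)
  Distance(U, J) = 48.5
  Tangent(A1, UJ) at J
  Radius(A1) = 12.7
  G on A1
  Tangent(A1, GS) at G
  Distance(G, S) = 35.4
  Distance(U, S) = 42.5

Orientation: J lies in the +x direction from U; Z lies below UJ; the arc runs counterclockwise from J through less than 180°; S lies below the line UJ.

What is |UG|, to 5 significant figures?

37.973

Checks: |ZG| = 12.70 ✓; ∠(ZG, GS) = 90.00° ✓; |GS| = 35.40 ✓; |US| = 42.50 ✓.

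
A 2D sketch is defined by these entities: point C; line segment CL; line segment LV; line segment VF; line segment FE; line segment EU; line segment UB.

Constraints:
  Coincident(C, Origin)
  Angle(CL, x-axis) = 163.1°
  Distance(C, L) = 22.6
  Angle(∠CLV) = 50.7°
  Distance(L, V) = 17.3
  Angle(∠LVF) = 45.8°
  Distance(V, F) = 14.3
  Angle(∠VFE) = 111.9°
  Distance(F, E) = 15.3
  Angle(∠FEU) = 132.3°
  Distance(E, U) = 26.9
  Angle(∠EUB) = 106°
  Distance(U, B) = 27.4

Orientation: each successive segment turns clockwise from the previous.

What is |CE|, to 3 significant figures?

24.8

∠LVF = 45.8° gives VF at -100° from the x-axis; with |VF| = 14.3, F = (-9.83, 2.13). ∠VFE = 111.9° gives FE at -168° from the x-axis; with |FE| = 15.3, E = (-24.8, -0.922). Then |CE| = |E − C| = 24.8.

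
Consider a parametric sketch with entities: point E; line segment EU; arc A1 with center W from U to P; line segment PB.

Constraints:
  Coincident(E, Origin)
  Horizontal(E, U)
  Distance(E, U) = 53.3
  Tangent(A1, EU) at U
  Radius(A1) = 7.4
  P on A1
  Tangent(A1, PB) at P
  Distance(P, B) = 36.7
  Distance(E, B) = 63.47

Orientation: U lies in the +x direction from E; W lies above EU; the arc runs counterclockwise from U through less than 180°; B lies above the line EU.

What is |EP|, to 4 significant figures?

60.98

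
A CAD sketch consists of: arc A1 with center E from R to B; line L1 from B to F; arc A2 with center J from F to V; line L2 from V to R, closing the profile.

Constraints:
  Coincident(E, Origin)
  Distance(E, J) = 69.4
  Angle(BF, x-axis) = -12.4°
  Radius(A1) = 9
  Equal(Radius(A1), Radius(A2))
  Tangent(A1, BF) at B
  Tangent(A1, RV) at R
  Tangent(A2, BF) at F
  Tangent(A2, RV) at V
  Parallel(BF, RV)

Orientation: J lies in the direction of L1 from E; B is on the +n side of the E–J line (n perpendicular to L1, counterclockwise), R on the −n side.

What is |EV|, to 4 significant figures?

69.98

Tangency of A1 to both parallel lines with radius 9.0 puts B and R at E ± 9.0·n: B = (1.933, 8.790), R = (-1.933, -8.790). Equal radii place F and V the same way about J: F = J + 9.0·n = (69.71, -6.113), V = J − 9.0·n = (65.85, -23.69). Then |EV| = |V − E| = 69.98.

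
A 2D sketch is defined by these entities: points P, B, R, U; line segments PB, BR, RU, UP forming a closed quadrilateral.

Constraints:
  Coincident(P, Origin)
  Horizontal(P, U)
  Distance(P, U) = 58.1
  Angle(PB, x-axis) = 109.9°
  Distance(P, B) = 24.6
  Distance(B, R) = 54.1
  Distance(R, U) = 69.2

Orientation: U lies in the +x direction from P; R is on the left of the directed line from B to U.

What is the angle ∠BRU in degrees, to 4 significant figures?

68.36°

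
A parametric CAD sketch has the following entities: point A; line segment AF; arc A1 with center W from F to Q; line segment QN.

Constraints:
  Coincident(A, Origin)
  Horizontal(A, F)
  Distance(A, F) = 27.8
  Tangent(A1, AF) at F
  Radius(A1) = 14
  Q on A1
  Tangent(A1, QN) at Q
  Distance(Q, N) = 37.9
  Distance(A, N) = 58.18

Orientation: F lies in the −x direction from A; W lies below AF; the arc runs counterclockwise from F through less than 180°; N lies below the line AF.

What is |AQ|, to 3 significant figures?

45.1

Checks: |WQ| = 14.00 ✓; ∠(WQ, QN) = 90.00° ✓; |QN| = 37.90 ✓; |AN| = 58.18 ✓.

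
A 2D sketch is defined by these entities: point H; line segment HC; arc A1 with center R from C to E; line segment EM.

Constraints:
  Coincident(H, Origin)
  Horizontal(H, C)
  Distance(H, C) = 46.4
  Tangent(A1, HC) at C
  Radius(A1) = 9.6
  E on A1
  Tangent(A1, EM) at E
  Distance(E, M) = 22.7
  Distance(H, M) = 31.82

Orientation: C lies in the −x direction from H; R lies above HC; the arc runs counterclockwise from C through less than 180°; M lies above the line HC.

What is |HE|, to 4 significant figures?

39.27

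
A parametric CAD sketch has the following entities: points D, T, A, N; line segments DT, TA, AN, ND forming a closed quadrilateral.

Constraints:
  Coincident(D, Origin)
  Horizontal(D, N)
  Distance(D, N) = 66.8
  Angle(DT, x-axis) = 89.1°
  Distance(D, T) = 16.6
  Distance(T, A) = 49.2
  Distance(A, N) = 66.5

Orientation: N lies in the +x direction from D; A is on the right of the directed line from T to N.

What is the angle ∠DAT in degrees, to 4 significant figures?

5.253°

D is at the origin; D and N share the same y with |DN| = 66.8 and N in +x, so N = (66.8, 0). DT runs at 89.1° with |DT| = 16.6, so T = (0.2607, 16.60). A is determined by |TA| = 49.2 and |AN| = 66.5 together: it lies at the intersection of circle(T, 49.2) and circle(N, 66.5). With |TN| = 68.58, the foot of the radical line on TN is 19.70 from T and the perpendicular offset is √(49.2² − 19.70²) = 45.09. Taking the right-of-TN solution: A = (8.459, -31.91).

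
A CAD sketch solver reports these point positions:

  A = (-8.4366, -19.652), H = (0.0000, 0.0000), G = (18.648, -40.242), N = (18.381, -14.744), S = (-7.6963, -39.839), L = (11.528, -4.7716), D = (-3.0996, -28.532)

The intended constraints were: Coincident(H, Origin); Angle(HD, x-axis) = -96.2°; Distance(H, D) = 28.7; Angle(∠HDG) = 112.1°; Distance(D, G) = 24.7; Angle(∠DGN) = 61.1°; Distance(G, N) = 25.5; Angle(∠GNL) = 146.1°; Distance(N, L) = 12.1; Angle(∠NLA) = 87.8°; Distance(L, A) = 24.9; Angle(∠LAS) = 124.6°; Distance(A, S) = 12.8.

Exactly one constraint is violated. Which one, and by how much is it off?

Distance(A, S) = 12.8 — off by 7.40.

H = (0.00, 0.00) ✓; HD at -96.20° ✓; |HD| = 28.70 ✓; ∠HDG = 112.1° ✓; |DG| = 24.70 ✓; ∠DGN = 61.10° ✓; |GN| = 25.50 ✓; ∠GNL = 146.1° ✓; |NL| = 12.10 ✓; ∠NLA = 87.80° ✓; |LA| = 24.90 ✓; ∠LAS = 124.6° ✓; |AS| = 20.20 ✗.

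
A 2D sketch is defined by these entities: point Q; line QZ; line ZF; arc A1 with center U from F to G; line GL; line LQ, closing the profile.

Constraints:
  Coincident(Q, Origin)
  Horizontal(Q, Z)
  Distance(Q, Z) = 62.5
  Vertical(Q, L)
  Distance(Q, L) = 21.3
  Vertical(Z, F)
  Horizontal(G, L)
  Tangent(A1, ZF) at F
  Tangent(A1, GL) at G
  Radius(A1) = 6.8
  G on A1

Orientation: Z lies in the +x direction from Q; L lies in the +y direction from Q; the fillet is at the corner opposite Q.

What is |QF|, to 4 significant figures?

64.16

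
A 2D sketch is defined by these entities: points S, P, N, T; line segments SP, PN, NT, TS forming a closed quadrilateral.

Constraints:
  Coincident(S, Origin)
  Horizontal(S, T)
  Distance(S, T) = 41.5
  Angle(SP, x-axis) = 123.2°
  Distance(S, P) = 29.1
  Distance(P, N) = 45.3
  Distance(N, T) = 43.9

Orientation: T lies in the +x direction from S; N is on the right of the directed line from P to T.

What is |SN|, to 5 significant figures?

17.604

S is at the origin; S and T share the same y with |ST| = 41.5 and T in +x, so T = (41.5, 0). SP runs at 123.2° with |SP| = 29.1, so P = (-15.934, 24.350). N is determined by |PN| = 45.3 and |NT| = 43.9 together: it lies at the intersection of circle(P, 45.3) and circle(T, 43.9). With |PT| = 62.383, the foot of the radical line on PT is 32.192 from P and the perpendicular offset is √(45.3² − 32.192²) = 31.871. Taking the right-of-PT solution: N = (1.2643, -17.558).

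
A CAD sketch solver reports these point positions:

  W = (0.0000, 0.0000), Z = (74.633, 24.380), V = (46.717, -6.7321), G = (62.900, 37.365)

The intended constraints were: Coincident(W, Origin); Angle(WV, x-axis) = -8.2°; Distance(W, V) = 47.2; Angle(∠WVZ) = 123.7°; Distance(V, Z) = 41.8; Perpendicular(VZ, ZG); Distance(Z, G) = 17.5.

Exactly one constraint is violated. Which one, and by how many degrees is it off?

Perpendicular(VZ, ZG) — off by 6.00°.

W = (0.00, 0.00) ✓; WV at -8.200° ✓; |WV| = 47.20 ✓; ∠WVZ = 123.7° ✓; |VZ| = 41.80 ✓; ∠(VZ, ZG) = 84.00° ✗; |ZG| = 17.50 ✓.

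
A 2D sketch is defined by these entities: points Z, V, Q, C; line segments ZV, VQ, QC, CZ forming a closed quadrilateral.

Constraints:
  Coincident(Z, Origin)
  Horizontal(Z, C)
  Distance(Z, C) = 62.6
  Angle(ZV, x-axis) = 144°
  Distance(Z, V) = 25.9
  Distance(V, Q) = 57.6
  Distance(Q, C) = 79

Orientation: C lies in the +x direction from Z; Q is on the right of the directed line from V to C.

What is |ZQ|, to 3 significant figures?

40.6

Checks: |VQ| = 57.60 ✓; |QC| = 79.00 ✓.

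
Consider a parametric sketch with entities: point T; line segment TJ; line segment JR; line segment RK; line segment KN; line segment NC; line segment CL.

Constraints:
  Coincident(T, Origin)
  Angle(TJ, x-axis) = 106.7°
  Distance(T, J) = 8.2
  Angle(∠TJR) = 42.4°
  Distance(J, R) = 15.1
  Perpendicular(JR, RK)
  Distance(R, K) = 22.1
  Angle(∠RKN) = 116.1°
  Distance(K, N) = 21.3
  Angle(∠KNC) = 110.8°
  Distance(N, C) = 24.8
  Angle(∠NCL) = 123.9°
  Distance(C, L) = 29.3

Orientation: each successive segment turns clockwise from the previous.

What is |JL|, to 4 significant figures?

22.62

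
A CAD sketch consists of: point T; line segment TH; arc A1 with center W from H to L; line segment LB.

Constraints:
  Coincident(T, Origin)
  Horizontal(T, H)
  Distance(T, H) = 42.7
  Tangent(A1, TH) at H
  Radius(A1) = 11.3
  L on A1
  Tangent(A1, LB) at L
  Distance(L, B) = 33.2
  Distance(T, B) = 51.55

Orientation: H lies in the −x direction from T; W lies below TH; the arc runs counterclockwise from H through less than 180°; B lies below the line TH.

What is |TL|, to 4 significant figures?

54.37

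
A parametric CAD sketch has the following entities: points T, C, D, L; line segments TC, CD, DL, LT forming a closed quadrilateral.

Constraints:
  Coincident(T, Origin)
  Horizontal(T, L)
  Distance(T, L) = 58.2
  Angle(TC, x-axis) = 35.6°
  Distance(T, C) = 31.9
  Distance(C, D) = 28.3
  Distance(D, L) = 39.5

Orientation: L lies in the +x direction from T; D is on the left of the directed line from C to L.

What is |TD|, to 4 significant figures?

60.08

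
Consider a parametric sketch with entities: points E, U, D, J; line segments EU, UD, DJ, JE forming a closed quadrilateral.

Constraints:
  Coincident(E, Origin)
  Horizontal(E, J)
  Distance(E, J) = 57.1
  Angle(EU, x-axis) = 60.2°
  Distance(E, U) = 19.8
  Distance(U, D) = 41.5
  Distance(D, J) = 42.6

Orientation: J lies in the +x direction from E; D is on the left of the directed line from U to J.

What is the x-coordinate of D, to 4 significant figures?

44.12

Checks: |EJ| = 57.10 ✓; |EU| = 19.80 ✓; |UD| = 41.50 ✓; |DJ| = 42.60 ✓.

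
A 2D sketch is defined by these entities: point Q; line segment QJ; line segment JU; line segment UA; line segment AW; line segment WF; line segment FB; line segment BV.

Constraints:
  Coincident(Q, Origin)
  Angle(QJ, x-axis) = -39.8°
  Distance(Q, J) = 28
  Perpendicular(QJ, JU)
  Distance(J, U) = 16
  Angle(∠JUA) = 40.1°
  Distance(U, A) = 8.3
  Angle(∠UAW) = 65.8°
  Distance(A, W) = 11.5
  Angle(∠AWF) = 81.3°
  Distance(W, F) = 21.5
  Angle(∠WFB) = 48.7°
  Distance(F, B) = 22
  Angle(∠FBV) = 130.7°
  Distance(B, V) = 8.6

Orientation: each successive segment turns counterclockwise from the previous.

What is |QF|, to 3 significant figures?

45.8

Q is at the origin; QJ runs at -39.8° with length 28.0, so J = (21.5, -17.9). The perpendicularity gives JU at right angles to QJ, so JU runs at 50.2°; with |JU| = 16.0, U = (31.8, -5.63). ∠JUA = 40.1° gives UA at -170° from the x-axis; with |UA| = 8.3, A = (23.6, -7.09). ∠UAW = 65.8° gives AW at -55.7° from the x-axis; with |AW| = 11.5, W = (30.1, -16.6). ∠AWF = 81.3° gives WF at 43.0° from the x-axis; with |WF| = 21.5, F = (45.8, -1.92). Then |QF| = |F − Q| = 45.8.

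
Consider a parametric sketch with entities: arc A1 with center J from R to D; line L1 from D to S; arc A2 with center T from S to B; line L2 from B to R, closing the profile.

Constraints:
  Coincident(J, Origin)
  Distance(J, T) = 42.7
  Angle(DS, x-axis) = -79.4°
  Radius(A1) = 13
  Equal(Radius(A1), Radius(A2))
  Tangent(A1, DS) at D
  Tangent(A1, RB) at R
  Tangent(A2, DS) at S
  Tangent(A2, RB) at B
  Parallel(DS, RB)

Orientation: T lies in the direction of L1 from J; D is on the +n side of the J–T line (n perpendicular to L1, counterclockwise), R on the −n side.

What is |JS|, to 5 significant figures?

44.635

The slot axis is L1's direction at -79.4°, so u = (cos -79.4°, sin -79.4°) = (0.18395, -0.98294) and n = (−sin -79.4°, cos -79.4°) = (0.98294, 0.18395). J is at the origin and T lies 42.7 along u from J, so T = 42.7·u = (7.8547, -41.971). Tangency of A1 to both parallel lines with radius 13.0 puts D and R at J ± 13.0·n: D = (12.778, 2.3914), R = (-12.778, -2.3914). Equal radii place S and B the same way about T: S = T + 13.0·n = (20.633, -39.580), B = T − 13.0·n = (-4.9234, -44.363). Then |JS| = |S − J| = 44.635.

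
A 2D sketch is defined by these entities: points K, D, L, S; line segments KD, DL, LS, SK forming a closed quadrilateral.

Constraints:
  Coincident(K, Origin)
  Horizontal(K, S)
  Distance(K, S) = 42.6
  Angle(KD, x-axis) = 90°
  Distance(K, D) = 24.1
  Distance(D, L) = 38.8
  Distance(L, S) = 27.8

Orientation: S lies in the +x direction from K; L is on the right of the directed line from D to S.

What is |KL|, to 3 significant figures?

20.1

Checks: |DL| = 38.80 ✓; |LS| = 27.80 ✓.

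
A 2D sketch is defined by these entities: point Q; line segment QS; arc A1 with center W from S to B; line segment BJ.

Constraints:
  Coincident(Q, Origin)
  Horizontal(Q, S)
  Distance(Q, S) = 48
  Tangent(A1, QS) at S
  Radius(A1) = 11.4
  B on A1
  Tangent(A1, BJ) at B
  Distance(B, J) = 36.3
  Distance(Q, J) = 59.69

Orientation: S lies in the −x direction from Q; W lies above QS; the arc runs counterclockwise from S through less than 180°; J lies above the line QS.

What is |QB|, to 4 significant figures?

38.29

Checks: |WB| = 11.40 ✓; ∠(WB, BJ) = 90.00° ✓; |BJ| = 36.30 ✓; |QJ| = 59.69 ✓.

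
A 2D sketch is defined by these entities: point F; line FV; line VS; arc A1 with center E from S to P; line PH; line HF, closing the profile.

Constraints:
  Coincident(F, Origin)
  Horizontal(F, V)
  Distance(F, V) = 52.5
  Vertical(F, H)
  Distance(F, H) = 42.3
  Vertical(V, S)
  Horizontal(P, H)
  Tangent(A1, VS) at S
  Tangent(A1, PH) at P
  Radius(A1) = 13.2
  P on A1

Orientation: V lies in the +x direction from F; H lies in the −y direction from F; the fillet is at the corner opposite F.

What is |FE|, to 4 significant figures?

48.90

F and H share the same x with |FH| = 42.3 and H on the −y side, so H = (0.000, -42.30). The virtual corner opposite F is at (52.50, -42.30). A1 meets VS tangentially, so ES is at right angles to VS and the tangent condition forces EP to be normal to PH, with radius 13.2, so the center E sits 13.2 in from both sides at E = (39.30, -29.10). Then |FE| = |E − F| = 48.90.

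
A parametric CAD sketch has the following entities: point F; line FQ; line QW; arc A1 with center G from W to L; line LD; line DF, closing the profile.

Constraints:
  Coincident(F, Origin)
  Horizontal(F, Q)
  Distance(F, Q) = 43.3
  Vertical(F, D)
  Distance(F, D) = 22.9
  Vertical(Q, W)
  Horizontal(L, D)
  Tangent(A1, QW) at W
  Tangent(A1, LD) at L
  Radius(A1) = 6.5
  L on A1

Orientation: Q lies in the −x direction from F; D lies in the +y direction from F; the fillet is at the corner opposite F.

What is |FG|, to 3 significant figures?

40.3

F is at the origin; F and Q share the same y with |FQ| = 43.3 and Q on the −x side, so Q = (-43.3, 0.00). FD is vertical with |FD| = 22.9 and D on the +y side, so D = (0.00, 22.9). The virtual corner opposite F is at (-43.3, 22.9). A1 meets QW tangentially, so GW is at right angles to QW and tangency of A1 to LD means the radius GL is perpendicular to LD, with radius 6.5, so the center G sits 6.5 in from both sides at G = (-36.8, 16.4). Then |FG| = |G − F| = 40.3.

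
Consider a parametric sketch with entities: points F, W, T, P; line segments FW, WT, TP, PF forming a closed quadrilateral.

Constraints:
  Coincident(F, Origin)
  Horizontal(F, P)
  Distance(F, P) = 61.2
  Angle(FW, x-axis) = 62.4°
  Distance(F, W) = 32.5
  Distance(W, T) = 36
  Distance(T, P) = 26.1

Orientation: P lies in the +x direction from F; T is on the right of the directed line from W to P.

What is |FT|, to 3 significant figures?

35.1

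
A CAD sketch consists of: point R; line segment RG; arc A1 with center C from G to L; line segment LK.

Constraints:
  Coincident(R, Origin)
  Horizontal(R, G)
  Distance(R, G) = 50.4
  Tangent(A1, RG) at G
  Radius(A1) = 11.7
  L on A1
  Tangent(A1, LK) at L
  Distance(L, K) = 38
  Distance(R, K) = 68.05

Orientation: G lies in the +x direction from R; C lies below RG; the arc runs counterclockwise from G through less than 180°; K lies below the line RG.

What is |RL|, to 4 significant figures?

41.16

Checks: |CL| = 11.70 ✓; ∠(CL, LK) = 90.00° ✓; |LK| = 38.00 ✓; |RK| = 68.05 ✓.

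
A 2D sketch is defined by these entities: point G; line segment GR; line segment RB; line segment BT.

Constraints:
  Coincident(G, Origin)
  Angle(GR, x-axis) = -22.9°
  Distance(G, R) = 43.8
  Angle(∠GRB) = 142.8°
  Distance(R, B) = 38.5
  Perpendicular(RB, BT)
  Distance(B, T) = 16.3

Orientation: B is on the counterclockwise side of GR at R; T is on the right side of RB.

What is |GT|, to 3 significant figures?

84.9

∠GRB = 142.8°, so RB runs at -22.9° + (180° − 142.8°) = 14.3° from the x-axis; with |RB| = 38.5, B = R + 38.5·(cos 14.3°, sin 14.3°) = (77.7, -7.53). The perpendicularity gives BT at right angles to RB; with |BT| = 16.3 on the right of RB, T = B + 16.3·(0.247, -0.969) = (81.7, -23.3). Then |GT| = |T − G| = 84.9.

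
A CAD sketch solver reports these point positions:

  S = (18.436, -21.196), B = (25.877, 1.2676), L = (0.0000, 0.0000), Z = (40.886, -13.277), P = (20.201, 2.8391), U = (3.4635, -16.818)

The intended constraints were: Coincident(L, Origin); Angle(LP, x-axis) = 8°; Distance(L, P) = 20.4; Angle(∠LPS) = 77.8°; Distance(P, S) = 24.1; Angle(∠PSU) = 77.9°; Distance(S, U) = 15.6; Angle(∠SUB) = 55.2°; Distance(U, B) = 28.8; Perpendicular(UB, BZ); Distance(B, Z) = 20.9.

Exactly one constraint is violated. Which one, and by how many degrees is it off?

Perpendicular(UB, BZ) — off by 7.00°.

L = (0.00, 0.00) ✓; LP at 8.000° ✓; |LP| = 20.40 ✓; ∠LPS = 77.80° ✓; |PS| = 24.10 ✓; ∠PSU = 77.90° ✓; |SU| = 15.60 ✓; ∠SUB = 55.20° ✓; |UB| = 28.80 ✓; ∠(UB, BZ) = 83.00° ✗; |BZ| = 20.90 ✓.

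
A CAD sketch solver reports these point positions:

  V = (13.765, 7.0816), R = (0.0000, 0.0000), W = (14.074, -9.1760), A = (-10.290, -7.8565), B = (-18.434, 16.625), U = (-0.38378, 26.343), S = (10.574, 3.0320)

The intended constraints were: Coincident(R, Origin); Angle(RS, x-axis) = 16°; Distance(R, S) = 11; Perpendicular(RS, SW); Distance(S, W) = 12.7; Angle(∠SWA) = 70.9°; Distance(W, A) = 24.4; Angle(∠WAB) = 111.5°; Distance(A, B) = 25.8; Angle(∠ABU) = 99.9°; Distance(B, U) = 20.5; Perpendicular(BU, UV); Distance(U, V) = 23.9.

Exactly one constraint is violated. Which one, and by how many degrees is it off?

Perpendicular(BU, UV) — off by 8.00°.

R = (0.00, 0.00) ✓; RS at 16.00° ✓; |RS| = 11.00 ✓; ∠(RS, SW) = 90.00° ✓; |SW| = 12.70 ✓; ∠SWA = 70.90° ✓; |WA| = 24.40 ✓; ∠WAB = 111.5° ✓; |AB| = 25.80 ✓; ∠ABU = 99.90° ✓; |BU| = 20.50 ✓; ∠(BU, UV) = 82.00° ✗; |UV| = 23.90 ✓.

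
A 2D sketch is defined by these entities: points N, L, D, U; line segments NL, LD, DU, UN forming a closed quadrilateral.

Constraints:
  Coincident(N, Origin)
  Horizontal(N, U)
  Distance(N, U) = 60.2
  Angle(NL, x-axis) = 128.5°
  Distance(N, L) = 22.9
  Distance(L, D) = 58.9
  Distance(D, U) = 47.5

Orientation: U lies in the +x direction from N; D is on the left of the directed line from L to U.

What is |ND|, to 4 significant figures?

57.91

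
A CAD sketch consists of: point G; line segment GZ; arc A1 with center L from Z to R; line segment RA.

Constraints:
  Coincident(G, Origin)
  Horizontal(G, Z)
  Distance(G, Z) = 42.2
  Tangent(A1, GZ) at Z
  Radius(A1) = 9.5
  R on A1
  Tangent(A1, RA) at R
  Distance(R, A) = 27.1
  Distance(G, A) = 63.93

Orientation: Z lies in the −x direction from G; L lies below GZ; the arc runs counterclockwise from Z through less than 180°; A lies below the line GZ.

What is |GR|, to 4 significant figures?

52.50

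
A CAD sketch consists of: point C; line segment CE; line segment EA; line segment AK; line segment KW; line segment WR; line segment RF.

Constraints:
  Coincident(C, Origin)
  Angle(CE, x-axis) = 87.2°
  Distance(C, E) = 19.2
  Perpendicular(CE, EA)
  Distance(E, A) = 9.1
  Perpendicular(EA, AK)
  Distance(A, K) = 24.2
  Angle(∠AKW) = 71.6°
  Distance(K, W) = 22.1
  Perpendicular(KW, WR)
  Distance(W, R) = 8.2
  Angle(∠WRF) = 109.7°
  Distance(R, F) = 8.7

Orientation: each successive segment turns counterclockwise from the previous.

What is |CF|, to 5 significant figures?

9.9711

C is at the origin; CE runs at 87.2° with length 19.2, so E = (0.93792, 19.177). CE is perpendicular to EA, so EA runs at 177.20°; with |EA| = 9.1, A = (-8.1512, 19.622). EA is perpendicular to AK, so AK runs at -92.800°; with |AK| = 24.2, K = (-9.3334, -4.5495). ∠AKW = 71.6° gives KW at 15.600° from the x-axis; with |KW| = 22.1, W = (11.953, 1.3936). KW ⟂ WR, so WR runs at 105.60°; with |WR| = 8.2, R = (9.7474, 9.2916). ∠WRF = 109.7° gives RF at 175.90° from the x-axis; with |RF| = 8.7, F = (1.0696, 9.9136). Then |CF| = |F − C| = 9.9711.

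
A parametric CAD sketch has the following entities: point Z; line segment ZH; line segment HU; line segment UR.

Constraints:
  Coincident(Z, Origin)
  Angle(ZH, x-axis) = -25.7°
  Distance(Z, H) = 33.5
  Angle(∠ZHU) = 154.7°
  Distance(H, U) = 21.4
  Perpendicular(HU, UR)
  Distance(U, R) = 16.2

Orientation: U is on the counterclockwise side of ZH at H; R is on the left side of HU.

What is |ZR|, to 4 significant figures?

51.72

∠ZHU = 154.7°, so HU runs at -25.7° + (180° − 154.7°) = -0.4000° from the x-axis; with |HU| = 21.4, U = H + 21.4·(cos -0.4000°, sin -0.4000°) = (51.59, -14.68). HU ⟂ UR; with |UR| = 16.2 on the left of HU, R = U + 16.2·(0.006981, 1.000) = (51.70, 1.523). Then |ZR| = |R − Z| = 51.72.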